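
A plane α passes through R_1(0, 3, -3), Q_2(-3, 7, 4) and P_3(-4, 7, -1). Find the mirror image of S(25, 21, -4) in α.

(-15, -23, 4)

R_1Q_2 = (-3, 4, 7), R_1P_3 = (-4, 4, 2); a normal to α is R_1Q_2 × R_1P_3 = (-20, -22, 4).
Using R_1: α has equation -20x - 22y + 4z = -78.
λ = (n·S − d)/|n|² = (-978 − (-78))/900 = -1.
Reflection = S − 2λn = (25, 21, -4) − (-2)·(-20, -22, 4) = (-15, -23, 4).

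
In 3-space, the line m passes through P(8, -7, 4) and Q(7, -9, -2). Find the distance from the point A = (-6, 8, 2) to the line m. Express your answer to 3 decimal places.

20.606

A direction vector for m is Q − P = (-1, -2, -6).
Taking (8, -7, 4) on m with direction v = (-1, -2, -6): w = A − (8, -7, 4) = (-14, 15, -2), and w × v = (-94, -82, 43).
Distance = |w × v| / |v| = √17409 / √41 ≈ 20.606.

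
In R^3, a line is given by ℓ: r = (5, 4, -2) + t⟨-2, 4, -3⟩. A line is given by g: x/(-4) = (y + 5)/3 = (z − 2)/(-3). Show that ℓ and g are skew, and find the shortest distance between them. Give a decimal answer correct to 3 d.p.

0.083

g has direction (-4, 3, -3) through (0, -5, 2).
Common perpendicular direction n = (-2, 4, -3) × (-4, 3, -3) = (-3, 6, 10).
With w = (0, -5, 2) − (5, 4, -2) = (-5, -9, 4), w · n = 1.
Since n ≠ 0 the lines are not parallel, and w · n = 1 ≠ 0 so they do not intersect; hence they are skew.
Distance = |w · n| / |n| = |1| / √145 ≈ 0.083.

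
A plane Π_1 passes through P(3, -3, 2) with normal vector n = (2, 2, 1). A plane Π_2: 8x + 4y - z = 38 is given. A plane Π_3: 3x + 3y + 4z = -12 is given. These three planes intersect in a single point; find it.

Π_1: n·r = n·P gives 2x + 2y + z = 2.
Solving the 3×3 linear system 2x + 2y + z = 2, 8x + 4y - z = 38, 3x + 3y + 4z = -12 (e.g. by elimination or Cramer's rule, determinant = -20) gives (4, 0, -6).

(4, 0, -6)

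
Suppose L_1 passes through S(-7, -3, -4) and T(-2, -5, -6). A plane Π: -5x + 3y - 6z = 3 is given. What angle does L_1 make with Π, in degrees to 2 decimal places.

A direction vector for L_1 is T − S = (5, -2, -2).
sin θ = |n·v| / (|n||v|) = |-19| / (√70 · √33) = 0.39532.
θ ≈ 23.29°.

23.29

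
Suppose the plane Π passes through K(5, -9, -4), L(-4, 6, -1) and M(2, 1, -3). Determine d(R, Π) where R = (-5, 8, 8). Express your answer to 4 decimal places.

KL = (-9, 15, 3), KM = (-3, 10, 1); a normal to Π is KL × KM = (-15, 0, -45).
Using K: Π has equation -15x - 45z = 105.
n·R − d = (-15)·(-5) + (0)·(8) + (-45)·(8) − 105 = -390; |n| = √2250.
Distance = |-390| / √2250 = 390/√2250 ≈ 8.2219.

8.2219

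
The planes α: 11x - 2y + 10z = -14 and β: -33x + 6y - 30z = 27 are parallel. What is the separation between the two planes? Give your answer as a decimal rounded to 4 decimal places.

0.3333

Rescale β by 1/(-3): 11x - 2y + 10z = -9. Then distance = |-14 − (-9)| / √225 ≈ 0.3333.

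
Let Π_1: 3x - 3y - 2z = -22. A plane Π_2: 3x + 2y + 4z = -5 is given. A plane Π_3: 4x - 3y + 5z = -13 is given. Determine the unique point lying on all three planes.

Solving the 3×3 linear system 3x - 3y - 2z = -22, 3x + 2y + 4z = -5, 4x - 3y + 5z = -13 (e.g. by elimination or Cramer's rule, determinant = 97) gives (-5, 1, 2).

(-5, 1, 2)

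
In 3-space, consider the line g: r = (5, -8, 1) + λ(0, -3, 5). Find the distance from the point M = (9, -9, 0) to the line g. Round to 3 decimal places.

4.229

Taking (5, -8, 1) on g with direction v = (0, -3, 5): w = M − (5, -8, 1) = (4, -1, -1), and w × v = (-8, -20, -12).
Distance = |w × v| / |v| = √608 / √34 ≈ 4.229.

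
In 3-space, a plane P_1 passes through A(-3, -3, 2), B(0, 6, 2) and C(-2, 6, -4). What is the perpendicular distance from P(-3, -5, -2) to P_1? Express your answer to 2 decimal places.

AB = (3, 9, 0), AC = (1, 9, -6); a normal to P_1 is AB × AC = (-54, 18, 18).
Using A: P_1 has equation -54x + 18y + 18z = 144.
n·P − d = (-54)·(-3) + (18)·(-5) + (18)·(-2) − 144 = -108; |n| = √3564.
Distance = |-108| / √3564 = 108/√3564 ≈ 1.81.

1.81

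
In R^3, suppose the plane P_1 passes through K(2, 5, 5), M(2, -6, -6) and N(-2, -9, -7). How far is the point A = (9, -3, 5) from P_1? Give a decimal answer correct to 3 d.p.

7.667

KM = (0, -11, -11), KN = (-4, -14, -12); a normal to P_1 is KM × KN = (-22, 44, -44).
Using K: P_1 has equation -22x + 44y - 44z = -44.
n·A − d = (-22)·(9) + (44)·(-3) + (-44)·(5) − (-44) = -506; |n| = √4356.
Distance = |-506| / √4356 = 506/√4356 ≈ 7.667.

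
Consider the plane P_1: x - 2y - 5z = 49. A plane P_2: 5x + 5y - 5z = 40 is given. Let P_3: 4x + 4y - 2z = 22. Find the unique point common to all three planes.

(10, -7, -5)

Solving the 3×3 linear system x - 2y - 5z = 49, 5x + 5y - 5z = 40, 4x + 4y - 2z = 22 (e.g. by elimination or Cramer's rule, determinant = 30) gives (10, -7, -5).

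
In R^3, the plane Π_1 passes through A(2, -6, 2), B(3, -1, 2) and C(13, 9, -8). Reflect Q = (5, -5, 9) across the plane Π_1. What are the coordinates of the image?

(-5, -3, 1)

AB = (1, 5, 0), AC = (11, 15, -10); a normal to Π_1 is AB × AC = (-50, 10, -40).
Using A: Π_1 has equation -50x + 10y - 40z = -240.
λ = (n·Q − d)/|n|² = (-660 − (-240))/4200 = -1/10.
Reflection = Q − 2λn = (5, -5, 9) − (-1/5)·(-50, 10, -40) = (-5, -3, 1).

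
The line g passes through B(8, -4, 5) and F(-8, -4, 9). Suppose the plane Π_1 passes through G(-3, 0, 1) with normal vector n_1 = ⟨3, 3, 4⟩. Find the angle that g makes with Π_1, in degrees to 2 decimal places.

19.44

A direction vector for g is F − B = (-16, 0, 4).
Π_1: n_1·r = n_1·G gives 3x + 3y + 4z = -5.
sin θ = |n·v| / (|n||v|) = |-32| / (√34 · √272) = 0.33276.
θ ≈ 19.44°.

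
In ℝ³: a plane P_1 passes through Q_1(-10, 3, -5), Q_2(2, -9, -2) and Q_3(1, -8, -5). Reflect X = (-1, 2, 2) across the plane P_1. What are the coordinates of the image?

(-9, -6, 2)

Q_1Q_2 = (12, -12, 3), Q_1Q_3 = (11, -11, 0); a normal to P_1 is Q_1Q_2 × Q_1Q_3 = (33, 33, 0).
Using Q_1: P_1 has equation 33x + 33y = -231.
λ = (n·X − d)/|n|² = (33 − (-231))/2178 = 4/33.
Reflection = X − 2λn = (-1, 2, 2) − (8/33)·(33, 33, 0) = (-9, -6, 2).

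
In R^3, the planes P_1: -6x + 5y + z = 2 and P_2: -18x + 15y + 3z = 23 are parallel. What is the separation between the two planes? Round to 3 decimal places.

Rescale P_2 by 1/3: -6x + 5y + z = 23/3. Then distance = |2 − (23/3)| / √62 ≈ 0.720.

0.720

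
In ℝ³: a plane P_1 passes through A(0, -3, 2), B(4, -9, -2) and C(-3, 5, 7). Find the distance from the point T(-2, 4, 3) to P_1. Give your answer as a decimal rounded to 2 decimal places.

AB = (4, -6, -4), AC = (-3, 8, 5); a normal to P_1 is AB × AC = (2, -8, 14).
Using A: P_1 has equation 2x - 8y + 14z = 52.
n·T − d = (2)·(-2) + (-8)·(4) + (14)·(3) − 52 = -46; |n| = √264.
Distance = |-46| / √264 = 46/√264 ≈ 2.83.

2.83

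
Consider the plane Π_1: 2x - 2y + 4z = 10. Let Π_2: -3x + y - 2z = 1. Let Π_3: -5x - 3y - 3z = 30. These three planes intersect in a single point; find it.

(-3, -6, 1)

Solving the 3×3 linear system 2x - 2y + 4z = 10, -3x + y - 2z = 1, -5x - 3y - 3z = 30 (e.g. by elimination or Cramer's rule, determinant = 36) gives (-3, -6, 1).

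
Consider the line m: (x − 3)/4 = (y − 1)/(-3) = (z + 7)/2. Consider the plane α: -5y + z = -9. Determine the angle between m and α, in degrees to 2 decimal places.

38.25

m has direction (4, -3, 2) through (3, 1, -7).
sin θ = |n·v| / (|n||v|) = |17| / (√26 · √29) = 0.61910.
θ ≈ 38.25°.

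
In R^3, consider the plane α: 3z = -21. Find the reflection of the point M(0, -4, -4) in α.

(0, -4, -10)

λ = (n·M − d)/|n|² = (-12 − (-21))/9 = 1.
Reflection = M − 2λn = (0, -4, -4) − 2·(0, 0, 3) = (0, -4, -10).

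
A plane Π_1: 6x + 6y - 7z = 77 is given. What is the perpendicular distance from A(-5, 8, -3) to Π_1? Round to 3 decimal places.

3.455

n·A − d = (6)·(-5) + (6)·(8) + (-7)·(-3) − 77 = -38; |n| = √121.
Distance = |-38| / √121 = 38/√121 ≈ 3.455.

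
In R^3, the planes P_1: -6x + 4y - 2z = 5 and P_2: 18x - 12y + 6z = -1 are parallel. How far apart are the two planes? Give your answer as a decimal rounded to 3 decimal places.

Rescale P_2 by 1/(-3): -6x + 4y - 2z = 1/3. Then distance = |5 − (1/3)| / √56 ≈ 0.624.

0.624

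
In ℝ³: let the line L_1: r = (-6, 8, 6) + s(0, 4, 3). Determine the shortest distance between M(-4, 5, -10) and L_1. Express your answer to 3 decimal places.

11.180

Taking (-6, 8, 6) on L_1 with direction v = (0, 4, 3): w = M − (-6, 8, 6) = (2, -3, -16), and w × v = (55, -6, 8).
Distance = |w × v| / |v| = √3125 / √25 ≈ 11.180.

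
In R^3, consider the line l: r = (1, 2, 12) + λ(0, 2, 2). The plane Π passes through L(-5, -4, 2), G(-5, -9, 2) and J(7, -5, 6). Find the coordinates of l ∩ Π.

LG = (0, -5, 0), LJ = (12, -1, 4); a normal to Π is LG × LJ = (-20, 0, 60).
Using L: Π has equation -20x + 60z = 220.
Substitute r = (1, 2, 12) + t(0, 2, 2) into the plane: 700 + 120t = 220, so t = -4.
Intersection: (1, 2, 12) + (-4)·(0, 2, 2) = (1, -6, 4).

(1, -6, 4)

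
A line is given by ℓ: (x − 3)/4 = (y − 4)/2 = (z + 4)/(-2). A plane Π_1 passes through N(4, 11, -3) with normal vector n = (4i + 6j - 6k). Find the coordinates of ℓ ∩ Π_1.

ℓ has direction (4, 2, -2) through (3, 4, -4).
Π_1: n·r = n·N gives 4x + 6y - 6z = 100.
Substitute r = (3, 4, -4) + t(4, 2, -2) into the plane: 60 + 40t = 100, so t = 1.
Intersection: (3, 4, -4) + 1·(4, 2, -2) = (7, 6, -6).

(7, 6, -6)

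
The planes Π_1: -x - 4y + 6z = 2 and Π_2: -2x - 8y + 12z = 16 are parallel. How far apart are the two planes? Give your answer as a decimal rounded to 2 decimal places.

Rescale Π_2 by 1/2: -x - 4y + 6z = 8. Then distance = |2 − 8| / √53 ≈ 0.82.

0.82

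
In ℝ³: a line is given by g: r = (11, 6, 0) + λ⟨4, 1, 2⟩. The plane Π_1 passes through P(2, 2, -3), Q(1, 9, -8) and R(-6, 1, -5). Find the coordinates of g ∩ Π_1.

(3, 4, -4)

PQ = (-1, 7, -5), PR = (-8, -1, -2); a normal to Π_1 is PQ × PR = (-19, 38, 57).
Using P: Π_1 has equation -19x + 38y + 57z = -133.
Substitute r = (11, 6, 0) + t(4, 1, 2) into the plane: 19 + 76t = -133, so t = -2.
Intersection: (11, 6, 0) + (-2)·(4, 1, 2) = (3, 4, -4).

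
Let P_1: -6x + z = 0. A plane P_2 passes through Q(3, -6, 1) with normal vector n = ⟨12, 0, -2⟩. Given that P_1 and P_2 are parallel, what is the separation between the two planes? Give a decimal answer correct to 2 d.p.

P_2: n·r = n·Q gives 12x - 2z = 34.
Rescale P_2 by 1/(-2): -6x + z = -17. Then distance = |0 − (-17)| / √37 ≈ 2.79.

2.79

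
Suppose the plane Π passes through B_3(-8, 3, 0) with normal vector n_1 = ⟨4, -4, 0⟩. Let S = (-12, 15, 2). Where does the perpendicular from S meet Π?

Π: n_1·r = n_1·B_3 gives 4x - 4y = -44.
Foot = S − λn with λ = (n·S − d)/|n|² = (-108 − (-44))/32 = -2.
Foot = (-12, 15, 2) − (-2)·(4, -4, 0) = (-4, 7, 2).

(-4, 7, 2)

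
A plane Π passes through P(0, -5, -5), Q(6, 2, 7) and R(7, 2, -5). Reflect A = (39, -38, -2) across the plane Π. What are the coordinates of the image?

PQ = (6, 7, 12), PR = (7, 7, 0); a normal to Π is PQ × PR = (-84, 84, -7).
Using P: Π has equation -84x + 84y - 7z = -385.
λ = (n·A − d)/|n|² = (-6454 − (-385))/14161 = -3/7.
Reflection = A − 2λn = (39, -38, -2) − (-6/7)·(-84, 84, -7) = (-33, 34, -8).

(-33, 34, -8)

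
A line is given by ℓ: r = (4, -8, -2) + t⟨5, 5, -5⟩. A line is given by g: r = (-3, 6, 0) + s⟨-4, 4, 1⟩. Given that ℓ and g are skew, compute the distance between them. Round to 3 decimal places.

Common perpendicular direction n = (5, 5, -5) × (-4, 4, 1) = (25, 15, 40).
With w = (-3, 6, 0) − (4, -8, -2) = (-7, 14, 2), w · n = 115.
Distance = |w · n| / |n| = |115| / √2450 ≈ 2.323.

2.323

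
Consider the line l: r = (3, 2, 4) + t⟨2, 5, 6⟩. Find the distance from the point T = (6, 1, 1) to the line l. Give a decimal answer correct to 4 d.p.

Taking (3, 2, 4) on l with direction v = (2, 5, 6): w = T − (3, 2, 4) = (3, -1, -3), and w × v = (9, -24, 17).
Distance = |w × v| / |v| = √946 / √65 ≈ 3.8150.

3.8150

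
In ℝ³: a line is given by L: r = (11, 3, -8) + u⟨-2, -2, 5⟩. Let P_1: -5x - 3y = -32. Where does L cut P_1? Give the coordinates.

(7, -1, 2)

Substitute r = (11, 3, -8) + t(-2, -2, 5) into the plane: -64 + 16t = -32, so t = 2.
Intersection: (11, 3, -8) + 2·(-2, -2, 5) = (7, -1, 2).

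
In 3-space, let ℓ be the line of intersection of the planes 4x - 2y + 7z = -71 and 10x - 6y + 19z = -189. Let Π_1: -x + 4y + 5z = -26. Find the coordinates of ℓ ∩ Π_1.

(-5, 1, -7)

Direction of ℓ: (4, -2, 7) × (10, -6, 19) = (4, -6, -4).
A point on ℓ: solving the two plane equations with x = -1 gives (-1, -5, -11).
Substitute r = (-1, -5, -11) + t(4, -6, -4) into the plane: -74 + (-48)t = -26, so t = -1.
Intersection: (-1, -5, -11) + (-1)·(4, -6, -4) = (-5, 1, -7).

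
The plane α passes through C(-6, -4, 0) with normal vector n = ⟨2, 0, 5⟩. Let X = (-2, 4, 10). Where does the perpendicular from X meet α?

(-6, 4, 0)

α: n·r = n·C gives 2x + 5z = -12.
Foot = X − λn with λ = (n·X − d)/|n|² = (46 − (-12))/29 = 2.
Foot = (-2, 4, 10) − 2·(2, 0, 5) = (-6, 4, 0).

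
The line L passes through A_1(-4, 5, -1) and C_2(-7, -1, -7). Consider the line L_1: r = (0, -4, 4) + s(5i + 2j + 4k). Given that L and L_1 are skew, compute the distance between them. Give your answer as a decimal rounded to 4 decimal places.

A direction vector for L is C_2 − A_1 = (-3, -6, -6).
Common perpendicular direction n = (-3, -6, -6) × (5, 2, 4) = (-12, -18, 24).
With w = (0, -4, 4) − (-4, 5, -1) = (4, -9, 5), w · n = 234.
Distance = |w · n| / |n| = |234| / √1044 ≈ 7.2421.

7.2421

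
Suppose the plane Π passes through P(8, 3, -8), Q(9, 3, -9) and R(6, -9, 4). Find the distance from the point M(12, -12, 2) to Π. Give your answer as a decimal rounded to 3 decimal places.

PQ = (1, 0, -1), PR = (-2, -12, 12); a normal to Π is PQ × PR = (-12, -10, -12).
Using P: Π has equation -12x - 10y - 12z = -30.
n·M − d = (-12)·(12) + (-10)·(-12) + (-12)·(2) − (-30) = -18; |n| = √388.
Distance = |-18| / √388 = 18/√388 ≈ 0.914.

0.914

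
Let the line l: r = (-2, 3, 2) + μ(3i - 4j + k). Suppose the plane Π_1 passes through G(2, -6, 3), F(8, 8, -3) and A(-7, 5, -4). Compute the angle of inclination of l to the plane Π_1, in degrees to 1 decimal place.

15.1

GF = (6, 14, -6), GA = (-9, 11, -7); a normal to Π_1 is GF × GA = (-32, 96, 192).
Using G: Π_1 has equation -32x + 96y + 192z = -64.
sin θ = |n·v| / (|n||v|) = |-288| / (√47104 · √26) = 0.26024.
θ ≈ 15.1°.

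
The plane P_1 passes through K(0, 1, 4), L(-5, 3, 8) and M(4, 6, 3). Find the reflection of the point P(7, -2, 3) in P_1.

KL = (-5, 2, 4), KM = (4, 5, -1); a normal to P_1 is KL × KM = (-22, 11, -33).
Using K: P_1 has equation -22x + 11y - 33z = -121.
λ = (n·P − d)/|n|² = (-275 − (-121))/1694 = -1/11.
Reflection = P − 2λn = (7, -2, 3) − (-2/11)·(-22, 11, -33) = (3, 0, -3).

(3, 0, -3)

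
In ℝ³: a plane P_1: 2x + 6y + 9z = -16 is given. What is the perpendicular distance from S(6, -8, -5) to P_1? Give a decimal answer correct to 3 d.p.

n·S − d = (2)·(6) + (6)·(-8) + (9)·(-5) − (-16) = -65; |n| = √121.
Distance = |-65| / √121 = 65/√121 ≈ 5.909.

5.909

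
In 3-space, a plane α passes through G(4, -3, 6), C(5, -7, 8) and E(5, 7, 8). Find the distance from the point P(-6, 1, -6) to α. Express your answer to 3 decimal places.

3.578

GC = (1, -4, 2), GE = (1, 10, 2); a normal to α is GC × GE = (-28, 0, 14).
Using G: α has equation -28x + 14z = -28.
n·P − d = (-28)·(-6) + (0)·(1) + (14)·(-6) − (-28) = 112; |n| = √980.
Distance = |112| / √980 = 112/√980 ≈ 3.578.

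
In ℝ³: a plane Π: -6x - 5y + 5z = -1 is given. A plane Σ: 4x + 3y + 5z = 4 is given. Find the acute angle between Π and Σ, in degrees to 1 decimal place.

77.7

cos θ = |n₁·n₂| / (|n₁||n₂|) = |-14| / (√86 · √50).
θ = arccos(0.21350) ≈ 77.7°.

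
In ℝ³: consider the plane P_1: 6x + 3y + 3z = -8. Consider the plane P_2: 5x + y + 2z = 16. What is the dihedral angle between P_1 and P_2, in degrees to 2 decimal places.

14.31

cos θ = |n₁·n₂| / (|n₁||n₂|) = |39| / (√54 · √30).
θ = arccos(0.96896) ≈ 14.31°.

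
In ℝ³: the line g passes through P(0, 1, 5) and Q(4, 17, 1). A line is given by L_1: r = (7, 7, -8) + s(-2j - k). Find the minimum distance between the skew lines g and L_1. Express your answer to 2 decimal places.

1.56

A direction vector for g is Q − P = (4, 16, -4).
Common perpendicular direction n = (4, 16, -4) × (0, -2, -1) = (-24, 4, -8).
With w = (7, 7, -8) − (0, 1, 5) = (7, 6, -13), w · n = -40.
Distance = |w · n| / |n| = |-40| / √656 ≈ 1.56.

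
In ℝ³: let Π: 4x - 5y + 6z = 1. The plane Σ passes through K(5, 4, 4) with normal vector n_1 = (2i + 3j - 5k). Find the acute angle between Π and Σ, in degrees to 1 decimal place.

Σ: n_1·r = n_1·K gives 2x + 3y - 5z = 2.
cos θ = |n₁·n₂| / (|n₁||n₂|) = |-37| / (√77 · √38).
θ = arccos(0.68401) ≈ 46.8°.

46.8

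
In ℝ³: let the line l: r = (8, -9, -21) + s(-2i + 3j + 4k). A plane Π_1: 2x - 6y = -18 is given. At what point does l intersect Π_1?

Substitute r = (8, -9, -21) + t(-2, 3, 4) into the plane: 70 + (-22)t = -18, so t = 4.
Intersection: (8, -9, -21) + 4·(-2, 3, 4) = (0, 3, -5).

(0, 3, -5)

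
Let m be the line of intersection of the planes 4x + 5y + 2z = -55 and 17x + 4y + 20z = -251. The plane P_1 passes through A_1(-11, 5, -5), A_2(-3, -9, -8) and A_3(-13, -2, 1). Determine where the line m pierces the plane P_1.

(-7, -3, -6)

Direction of m: (4, 5, 2) × (17, 4, 20) = (92, -46, -69).
A point on m: solving the two plane equations with x = 1 gives (1, -7, -12).
A_1A_2 = (8, -14, -3), A_1A_3 = (-2, -7, 6); a normal to P_1 is A_1A_2 × A_1A_3 = (-105, -42, -84).
Using A_1: P_1 has equation -105x - 42y - 84z = 1365.
Substitute r = (1, -7, -12) + t(92, -46, -69) into the plane: 1197 + (-1932)t = 1365, so t = -2/23.
Intersection: (1, -7, -12) + (-2/23)·(92, -46, -69) = (-7, -3, -6).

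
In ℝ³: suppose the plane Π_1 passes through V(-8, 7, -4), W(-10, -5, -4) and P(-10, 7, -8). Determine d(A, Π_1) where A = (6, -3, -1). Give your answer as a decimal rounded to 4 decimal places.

VW = (-2, -12, 0), VP = (-2, 0, -4); a normal to Π_1 is VW × VP = (48, -8, -24).
Using V: Π_1 has equation 48x - 8y - 24z = -344.
n·A − d = (48)·(6) + (-8)·(-3) + (-24)·(-1) − (-344) = 680; |n| = √2944.
Distance = |680| / √2944 = 680/√2944 ≈ 12.5326.

12.5326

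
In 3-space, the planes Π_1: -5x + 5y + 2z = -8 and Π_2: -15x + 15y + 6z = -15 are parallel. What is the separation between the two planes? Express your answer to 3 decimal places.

0.408

Rescale Π_2 by 1/3: -5x + 5y + 2z = -5. Then distance = |-8 − (-5)| / √54 ≈ 0.408.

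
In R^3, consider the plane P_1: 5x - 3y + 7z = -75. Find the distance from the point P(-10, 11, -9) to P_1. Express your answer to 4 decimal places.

n·P − d = (5)·(-10) + (-3)·(11) + (7)·(-9) − (-75) = -71; |n| = √83.
Distance = |-71| / √83 = 71/√83 ≈ 7.7933.

7.7933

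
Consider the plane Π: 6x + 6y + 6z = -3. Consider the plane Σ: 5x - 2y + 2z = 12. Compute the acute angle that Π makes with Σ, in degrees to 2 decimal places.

59.83

cos θ = |n₁·n₂| / (|n₁||n₂|) = |30| / (√108 · √33).
θ = arccos(0.50252) ≈ 59.83°.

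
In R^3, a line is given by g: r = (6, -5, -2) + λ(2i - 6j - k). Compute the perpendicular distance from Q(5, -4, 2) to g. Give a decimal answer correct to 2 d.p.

Taking (6, -5, -2) on g with direction v = (2, -6, -1): w = Q − (6, -5, -2) = (-1, 1, 4), and w × v = (23, 7, 4).
Distance = |w × v| / |v| = √594 / √41 ≈ 3.81.

3.81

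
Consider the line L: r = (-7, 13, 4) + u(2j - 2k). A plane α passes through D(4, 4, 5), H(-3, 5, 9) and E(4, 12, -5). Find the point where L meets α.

(-7, 5, 12)

DH = (-7, 1, 4), DE = (0, 8, -10); a normal to α is DH × DE = (-42, -70, -56).
Using D: α has equation -42x - 70y - 56z = -728.
Substitute r = (-7, 13, 4) + t(0, 2, -2) into the plane: -840 + (-28)t = -728, so t = -4.
Intersection: (-7, 13, 4) + (-4)·(0, 2, -2) = (-7, 5, 12).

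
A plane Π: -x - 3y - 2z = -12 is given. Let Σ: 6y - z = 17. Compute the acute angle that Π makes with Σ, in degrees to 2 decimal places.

cos θ = |n₁·n₂| / (|n₁||n₂|) = |-16| / (√14 · √37).
θ = arccos(0.70300) ≈ 45.33°.

45.33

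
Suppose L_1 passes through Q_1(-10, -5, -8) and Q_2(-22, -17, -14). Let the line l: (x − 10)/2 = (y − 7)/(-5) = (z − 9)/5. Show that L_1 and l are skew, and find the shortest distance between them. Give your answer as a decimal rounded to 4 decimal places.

A direction vector for L_1 is Q_2 − Q_1 = (-12, -12, -6).
l has direction (2, -5, 5) through (10, 7, 9).
Common perpendicular direction n = (-12, -12, -6) × (2, -5, 5) = (-90, 48, 84).
With w = (10, 7, 9) − (-10, -5, -8) = (20, 12, 17), w · n = 204.
Since n ≠ 0 the lines are not parallel, and w · n = 204 ≠ 0 so they do not intersect; hence they are skew.
Distance = |w · n| / |n| = |204| / √17460 ≈ 1.5439.

1.5439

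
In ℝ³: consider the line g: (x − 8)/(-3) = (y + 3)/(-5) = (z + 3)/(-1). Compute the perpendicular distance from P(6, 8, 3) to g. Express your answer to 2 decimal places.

8.64

g has direction (-3, -5, -1) through (8, -3, -3).
Taking (8, -3, -3) on g with direction v = (-3, -5, -1): w = P − (8, -3, -3) = (-2, 11, 6), and w × v = (19, -20, 43).
Distance = |w × v| / |v| = √2610 / √35 ≈ 8.64.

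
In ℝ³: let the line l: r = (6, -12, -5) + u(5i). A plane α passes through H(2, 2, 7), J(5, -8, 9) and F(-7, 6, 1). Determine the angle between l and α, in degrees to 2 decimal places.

33.69

HJ = (3, -10, 2), HF = (-9, 4, -6); a normal to α is HJ × HF = (52, 0, -78).
Using H: α has equation 52x - 78z = -442.
sin θ = |n·v| / (|n||v|) = |260| / (√8788 · √25) = 0.55470.
θ ≈ 33.69°.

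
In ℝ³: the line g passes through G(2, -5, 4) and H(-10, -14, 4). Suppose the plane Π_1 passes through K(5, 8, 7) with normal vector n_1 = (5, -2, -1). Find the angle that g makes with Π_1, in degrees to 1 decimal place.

30.7

A direction vector for g is H − G = (-12, -9, 0).
Π_1: n_1·r = n_1·K gives 5x - 2y - z = 2.
sin θ = |n·v| / (|n||v|) = |-42| / (√30 · √225) = 0.51121.
θ ≈ 30.7°.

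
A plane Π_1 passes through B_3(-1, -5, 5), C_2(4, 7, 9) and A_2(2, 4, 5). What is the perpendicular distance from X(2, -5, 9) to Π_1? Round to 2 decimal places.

1.85

B_3C_2 = (5, 12, 4), B_3A_2 = (3, 9, 0); a normal to Π_1 is B_3C_2 × B_3A_2 = (-36, 12, 9).
Using B_3: Π_1 has equation -36x + 12y + 9z = 21.
n·X − d = (-36)·(2) + (12)·(-5) + (9)·(9) − 21 = -72; |n| = √1521.
Distance = |-72| / √1521 = 72/√1521 ≈ 1.85.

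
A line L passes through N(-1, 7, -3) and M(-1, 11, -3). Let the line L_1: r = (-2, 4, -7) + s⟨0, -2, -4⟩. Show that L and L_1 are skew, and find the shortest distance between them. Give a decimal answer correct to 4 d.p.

1.0000

A direction vector for L is M − N = (0, 4, 0).
Common perpendicular direction n = (0, 4, 0) × (0, -2, -4) = (-16, 0, 0).
With w = (-2, 4, -7) − (-1, 7, -3) = (-1, -3, -4), w · n = 16.
Since n ≠ 0 the lines are not parallel, and w · n = 16 ≠ 0 so they do not intersect; hence they are skew.
Distance = |w · n| / |n| = |16| / √256 ≈ 1.0000.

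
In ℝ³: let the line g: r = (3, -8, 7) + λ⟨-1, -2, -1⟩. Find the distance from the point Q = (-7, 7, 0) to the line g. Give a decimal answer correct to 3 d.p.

Taking (3, -8, 7) on g with direction v = (-1, -2, -1): w = Q − (3, -8, 7) = (-10, 15, -7), and w × v = (-29, -3, 35).
Distance = |w × v| / |v| = √2075 / √6 ≈ 18.597.

18.597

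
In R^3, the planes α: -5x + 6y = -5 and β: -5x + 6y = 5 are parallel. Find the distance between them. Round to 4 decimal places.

Same normal n = (-5, 6, 0) with |n| = √61; distance = |-5 − 5| / |n| = 10/√61 ≈ 1.2804.

1.2804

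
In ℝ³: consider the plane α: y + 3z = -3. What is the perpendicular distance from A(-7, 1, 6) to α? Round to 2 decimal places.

6.96

n·A − d = (0)·(-7) + (1)·(1) + (3)·(6) − (-3) = 22; |n| = √10.
Distance = |22| / √10 = 22/√10 ≈ 6.96.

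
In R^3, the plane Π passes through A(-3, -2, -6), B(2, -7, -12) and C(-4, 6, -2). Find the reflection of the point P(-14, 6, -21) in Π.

(10, -6, 9)

AB = (5, -5, -6), AC = (-1, 8, 4); a normal to Π is AB × AC = (28, -14, 35).
Using A: Π has equation 28x - 14y + 35z = -266.
λ = (n·P − d)/|n|² = (-1211 − (-266))/2205 = -3/7.
Reflection = P − 2λn = (-14, 6, -21) − (-6/7)·(28, -14, 35) = (10, -6, 9).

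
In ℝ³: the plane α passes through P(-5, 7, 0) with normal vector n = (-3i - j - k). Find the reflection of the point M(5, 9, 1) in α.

α: n·r = n·P gives -3x - y - z = 8.
λ = (n·M − d)/|n|² = (-25 − 8)/11 = -3.
Reflection = M − 2λn = (5, 9, 1) − (-6)·(-3, -1, -1) = (-13, 3, -5).

(-13, 3, -5)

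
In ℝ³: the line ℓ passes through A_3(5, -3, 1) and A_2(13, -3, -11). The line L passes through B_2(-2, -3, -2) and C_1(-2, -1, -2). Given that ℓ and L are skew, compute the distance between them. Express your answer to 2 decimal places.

7.49

A direction vector for ℓ is A_2 − A_3 = (8, 0, -12).
A direction vector for L is C_1 − B_2 = (0, 2, 0).
Common perpendicular direction n = (8, 0, -12) × (0, 2, 0) = (24, 0, 16).
With w = (-2, -3, -2) − (5, -3, 1) = (-7, 0, -3), w · n = -216.
Distance = |w · n| / |n| = |-216| / √832 ≈ 7.49.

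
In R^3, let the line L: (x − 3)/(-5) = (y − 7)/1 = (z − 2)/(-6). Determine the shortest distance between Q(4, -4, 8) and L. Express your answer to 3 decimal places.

L has direction (-5, 1, -6) through (3, 7, 2).
Taking (3, 7, 2) on L with direction v = (-5, 1, -6): w = Q − (3, 7, 2) = (1, -11, 6), and w × v = (60, -24, -54).
Distance = |w × v| / |v| = √7092 / √62 ≈ 10.695.

10.695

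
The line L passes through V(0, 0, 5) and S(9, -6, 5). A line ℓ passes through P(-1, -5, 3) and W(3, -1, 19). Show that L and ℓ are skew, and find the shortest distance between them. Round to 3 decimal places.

A direction vector for L is S − V = (9, -6, 0).
A direction vector for ℓ is W − P = (4, 4, 16).
Common perpendicular direction n = (9, -6, 0) × (4, 4, 16) = (-96, -144, 60).
With w = (-1, -5, 3) − (0, 0, 5) = (-1, -5, -2), w · n = 696.
Since n ≠ 0 the lines are not parallel, and w · n = 696 ≠ 0 so they do not intersect; hence they are skew.
Distance = |w · n| / |n| = |696| / √33552 ≈ 3.800.

3.800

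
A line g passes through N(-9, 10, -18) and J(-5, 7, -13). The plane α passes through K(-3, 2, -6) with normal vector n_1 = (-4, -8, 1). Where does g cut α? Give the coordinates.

A direction vector for g is J − N = (4, -3, 5).
α: n_1·r = n_1·K gives -4x - 8y + z = -10.
Substitute r = (-9, 10, -18) + t(4, -3, 5) into the plane: -62 + 13t = -10, so t = 4.
Intersection: (-9, 10, -18) + 4·(4, -3, 5) = (7, -2, 2).

(7, -2, 2)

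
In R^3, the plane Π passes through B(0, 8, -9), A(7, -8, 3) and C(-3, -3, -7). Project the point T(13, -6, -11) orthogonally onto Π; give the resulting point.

BA = (7, -16, 12), BC = (-3, -11, 2); a normal to Π is BA × BC = (100, -50, -125).
Using B: Π has equation 100x - 50y - 125z = 725.
Foot = T − λn with λ = (n·T − d)/|n|² = (2975 − 725)/28125 = 2/25.
Foot = (13, -6, -11) − (2/25)·(100, -50, -125) = (5, -2, -1).

(5, -2, -1)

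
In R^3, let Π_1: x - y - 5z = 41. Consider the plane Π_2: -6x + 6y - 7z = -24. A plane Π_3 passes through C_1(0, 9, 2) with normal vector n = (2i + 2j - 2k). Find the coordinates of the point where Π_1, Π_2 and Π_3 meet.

Π_3: n·r = n·C_1 gives 2x + 2y - 2z = 14.
Solving the 3×3 linear system x - y - 5z = 41, -6x + 6y - 7z = -24, 2x + 2y - 2z = 14 (e.g. by elimination or Cramer's rule, determinant = 148) gives (6, -5, -6).

(6, -5, -6)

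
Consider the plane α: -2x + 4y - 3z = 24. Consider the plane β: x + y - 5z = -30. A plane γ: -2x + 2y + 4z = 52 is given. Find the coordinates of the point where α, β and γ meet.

(-7, 7, 6)

Solving the 3×3 linear system -2x + 4y - 3z = 24, x + y - 5z = -30, -2x + 2y + 4z = 52 (e.g. by elimination or Cramer's rule, determinant = -16) gives (-7, 7, 6).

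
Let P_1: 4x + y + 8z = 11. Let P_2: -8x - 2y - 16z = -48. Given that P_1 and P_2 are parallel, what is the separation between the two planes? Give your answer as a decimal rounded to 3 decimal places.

Rescale P_2 by 1/(-2): 4x + y + 8z = 24. Then distance = |11 − 24| / √81 ≈ 1.444.

1.444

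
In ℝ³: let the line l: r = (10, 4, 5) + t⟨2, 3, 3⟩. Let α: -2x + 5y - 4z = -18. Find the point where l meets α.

Substitute r = (10, 4, 5) + t(2, 3, 3) into the plane: -20 + (-1)t = -18, so t = -2.
Intersection: (10, 4, 5) + (-2)·(2, 3, 3) = (6, -2, -1).

(6, -2, -1)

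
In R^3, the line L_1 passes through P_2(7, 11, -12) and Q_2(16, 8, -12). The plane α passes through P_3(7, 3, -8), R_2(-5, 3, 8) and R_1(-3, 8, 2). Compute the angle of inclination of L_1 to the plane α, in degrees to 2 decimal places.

A direction vector for L_1 is Q_2 − P_2 = (9, -3, 0).
P_3R_2 = (-12, 0, 16), P_3R_1 = (-10, 5, 10); a normal to α is P_3R_2 × P_3R_1 = (-80, -40, -60).
Using P_3: α has equation -80x - 40y - 60z = -200.
sin θ = |n·v| / (|n||v|) = |-600| / (√11600 · √90) = 0.58722.
θ ≈ 35.96°.

35.96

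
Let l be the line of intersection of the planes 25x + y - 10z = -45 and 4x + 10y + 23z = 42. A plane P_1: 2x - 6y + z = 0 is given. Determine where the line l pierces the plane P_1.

Direction of l: (25, 1, -10) × (4, 10, 23) = (123, -615, 246).
A point on l: solving the two plane equations with x = -3 gives (-3, 10, -2).
Substitute r = (-3, 10, -2) + t(123, -615, 246) into the plane: -68 + 4182t = 0, so t = 2/123.
Intersection: (-3, 10, -2) + (2/123)·(123, -615, 246) = (-1, 0, 2).

(-1, 0, 2)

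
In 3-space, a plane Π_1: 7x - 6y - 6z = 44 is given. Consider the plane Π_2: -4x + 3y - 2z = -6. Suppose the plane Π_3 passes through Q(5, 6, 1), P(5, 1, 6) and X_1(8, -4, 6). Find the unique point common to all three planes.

QP = (0, -5, 5), QX_1 = (3, -10, 5); a normal to Π_3 is QP × QX_1 = (25, 15, 15).
Using Q: Π_3 has equation 25x + 15y + 15z = 230.
Solving the 3×3 linear system 7x - 6y - 6z = 44, -4x + 3y - 2z = -6, 25x + 15y + 15z = 230 (e.g. by elimination or Cramer's rule, determinant = 1275) gives (8, 6, -4).

(8, 6, -4)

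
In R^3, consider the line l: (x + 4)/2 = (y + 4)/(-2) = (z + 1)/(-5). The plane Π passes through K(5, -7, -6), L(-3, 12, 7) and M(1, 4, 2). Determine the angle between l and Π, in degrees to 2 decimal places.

29.30

l has direction (2, -2, -5) through (-4, -4, -1).
KL = (-8, 19, 13), KM = (-4, 11, 8); a normal to Π is KL × KM = (9, 12, -12).
Using K: Π has equation 9x + 12y - 12z = 33.
sin θ = |n·v| / (|n||v|) = |54| / (√369 · √33) = 0.48935.
θ ≈ 29.30°.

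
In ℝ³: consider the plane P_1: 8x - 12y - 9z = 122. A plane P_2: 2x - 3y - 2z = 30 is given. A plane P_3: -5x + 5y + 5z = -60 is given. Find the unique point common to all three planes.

Solving the 3×3 linear system 8x - 12y - 9z = 122, 2x - 3y - 2z = 30, -5x + 5y + 5z = -60 (e.g. by elimination or Cramer's rule, determinant = 5) gives (4, -6, -2).

(4, -6, -2)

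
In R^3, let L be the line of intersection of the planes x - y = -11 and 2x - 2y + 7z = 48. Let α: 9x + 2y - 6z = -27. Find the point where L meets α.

(1, 12, 10)

Direction of L: (1, -1, 0) × (2, -2, 7) = (-7, -7, 0).
A point on L: solving the two plane equations with x = -2 gives (-2, 9, 10).
Substitute r = (-2, 9, 10) + t(-7, -7, 0) into the plane: -60 + (-77)t = -27, so t = -3/7.
Intersection: (-2, 9, 10) + (-3/7)·(-7, -7, 0) = (1, 12, 10).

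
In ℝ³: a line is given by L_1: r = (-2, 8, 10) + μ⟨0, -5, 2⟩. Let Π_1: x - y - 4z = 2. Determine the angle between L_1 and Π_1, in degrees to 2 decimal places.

sin θ = |n·v| / (|n||v|) = |-3| / (√18 · √29) = 0.13131.
θ ≈ 7.55°.

7.55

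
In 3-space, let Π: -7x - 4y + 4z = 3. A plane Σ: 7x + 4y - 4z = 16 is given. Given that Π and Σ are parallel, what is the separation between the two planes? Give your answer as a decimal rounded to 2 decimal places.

Rescale Σ by 1/(-1): -7x - 4y + 4z = -16. Then distance = |3 − (-16)| / √81 ≈ 2.11.

2.11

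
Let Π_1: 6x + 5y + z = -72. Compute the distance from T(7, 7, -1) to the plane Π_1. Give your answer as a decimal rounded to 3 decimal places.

18.796

n·T − d = (6)·(7) + (5)·(7) + (1)·(-1) − (-72) = 148; |n| = √62.
Distance = |148| / √62 = 148/√62 ≈ 18.796.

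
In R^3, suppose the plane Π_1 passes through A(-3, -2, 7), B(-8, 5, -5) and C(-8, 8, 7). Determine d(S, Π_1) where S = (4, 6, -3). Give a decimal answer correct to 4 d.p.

AB = (-5, 7, -12), AC = (-5, 10, 0); a normal to Π_1 is AB × AC = (120, 60, -15).
Using A: Π_1 has equation 120x + 60y - 15z = -585.
n·S − d = (120)·(4) + (60)·(6) + (-15)·(-3) − (-585) = 1470; |n| = √18225.
Distance = |1470| / √18225 = 1470/√18225 ≈ 10.8889.

10.8889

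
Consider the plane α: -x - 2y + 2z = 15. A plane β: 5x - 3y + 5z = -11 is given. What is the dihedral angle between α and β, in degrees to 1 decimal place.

cos θ = |n₁·n₂| / (|n₁||n₂|) = |11| / (√9 · √59).
θ = arccos(0.47736) ≈ 61.5°.

61.5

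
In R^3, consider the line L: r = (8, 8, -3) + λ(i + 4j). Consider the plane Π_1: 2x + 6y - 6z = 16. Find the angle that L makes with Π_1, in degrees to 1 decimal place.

46.3

sin θ = |n·v| / (|n||v|) = |26| / (√76 · √17) = 0.72334.
θ ≈ 46.3°.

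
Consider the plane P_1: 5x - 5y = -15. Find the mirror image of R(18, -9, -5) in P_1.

(-12, 21, -5)

λ = (n·R − d)/|n|² = (135 − (-15))/50 = 3.
Reflection = R − 2λn = (18, -9, -5) − 6·(5, -5, 0) = (-12, 21, -5).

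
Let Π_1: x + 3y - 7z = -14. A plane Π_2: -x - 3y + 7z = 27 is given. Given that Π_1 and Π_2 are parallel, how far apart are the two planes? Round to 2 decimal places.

1.69

Rescale Π_2 by 1/(-1): x + 3y - 7z = -27. Then distance = |-14 − (-27)| / √59 ≈ 1.69.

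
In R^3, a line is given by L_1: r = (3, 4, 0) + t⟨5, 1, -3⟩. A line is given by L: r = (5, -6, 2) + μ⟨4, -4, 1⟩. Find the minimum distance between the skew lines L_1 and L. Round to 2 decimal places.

Common perpendicular direction n = (5, 1, -3) × (4, -4, 1) = (-11, -17, -24).
With w = (5, -6, 2) − (3, 4, 0) = (2, -10, 2), w · n = 100.
Distance = |w · n| / |n| = |100| / √986 ≈ 3.18.

3.18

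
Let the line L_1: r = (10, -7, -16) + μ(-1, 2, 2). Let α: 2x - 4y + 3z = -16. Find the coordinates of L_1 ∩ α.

Substitute r = (10, -7, -16) + t(-1, 2, 2) into the plane: 0 + (-4)t = -16, so t = 4.
Intersection: (10, -7, -16) + 4·(-1, 2, 2) = (6, 1, -8).

(6, 1, -8)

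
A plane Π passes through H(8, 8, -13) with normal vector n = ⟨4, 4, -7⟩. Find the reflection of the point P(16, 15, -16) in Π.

(8, 7, -2)

Π: n·r = n·H gives 4x + 4y - 7z = 155.
λ = (n·P − d)/|n|² = (236 − 155)/81 = 1.
Reflection = P − 2λn = (16, 15, -16) − 2·(4, 4, -7) = (8, 7, -2).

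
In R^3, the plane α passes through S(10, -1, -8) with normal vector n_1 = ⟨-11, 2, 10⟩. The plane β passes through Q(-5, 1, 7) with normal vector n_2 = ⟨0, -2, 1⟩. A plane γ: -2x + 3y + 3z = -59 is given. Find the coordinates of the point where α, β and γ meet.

(10, -6, -7)

α: n_1·r = n_1·S gives -11x + 2y + 10z = -192.
β: n_2·r = n_2·Q gives -2y + z = 5.
Solving the 3×3 linear system -11x + 2y + 10z = -192, -2y + z = 5, -2x + 3y + 3z = -59 (e.g. by elimination or Cramer's rule, determinant = 55) gives (10, -6, -7).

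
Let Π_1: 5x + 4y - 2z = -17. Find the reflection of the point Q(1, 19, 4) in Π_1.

λ = (n·Q − d)/|n|² = (73 − (-17))/45 = 2.
Reflection = Q − 2λn = (1, 19, 4) − 4·(5, 4, -2) = (-19, 3, 12).

(-19, 3, 12)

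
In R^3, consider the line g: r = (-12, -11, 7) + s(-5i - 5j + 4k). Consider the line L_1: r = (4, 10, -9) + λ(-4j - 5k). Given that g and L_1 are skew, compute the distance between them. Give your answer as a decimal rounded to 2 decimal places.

Common perpendicular direction n = (-5, -5, 4) × (0, -4, -5) = (41, -25, 20).
With w = (4, 10, -9) − (-12, -11, 7) = (16, 21, -16), w · n = -189.
Distance = |w · n| / |n| = |-189| / √2706 ≈ 3.63.

3.63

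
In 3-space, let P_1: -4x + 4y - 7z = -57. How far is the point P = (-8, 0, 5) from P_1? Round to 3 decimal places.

6.000

n·P − d = (-4)·(-8) + (4)·(0) + (-7)·(5) − (-57) = 54; |n| = √81.
Distance = |54| / √81 = 54/√81 ≈ 6.000.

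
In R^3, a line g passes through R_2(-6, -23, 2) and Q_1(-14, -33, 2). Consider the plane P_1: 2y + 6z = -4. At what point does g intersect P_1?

(6, -8, 2)

A direction vector for g is Q_1 − R_2 = (-8, -10, 0).
Substitute r = (-6, -23, 2) + t(-8, -10, 0) into the plane: -34 + (-20)t = -4, so t = -3/2.
Intersection: (-6, -23, 2) + (-3/2)·(-8, -10, 0) = (6, -8, 2).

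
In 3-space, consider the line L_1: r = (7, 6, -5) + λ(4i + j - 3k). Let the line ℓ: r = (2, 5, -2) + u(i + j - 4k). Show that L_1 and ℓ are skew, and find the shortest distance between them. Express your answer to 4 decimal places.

Common perpendicular direction n = (4, 1, -3) × (1, 1, -4) = (-1, 13, 3).
With w = (2, 5, -2) − (7, 6, -5) = (-5, -1, 3), w · n = 1.
Since n ≠ 0 the lines are not parallel, and w · n = 1 ≠ 0 so they do not intersect; hence they are skew.
Distance = |w · n| / |n| = |1| / √179 ≈ 0.0747.

0.0747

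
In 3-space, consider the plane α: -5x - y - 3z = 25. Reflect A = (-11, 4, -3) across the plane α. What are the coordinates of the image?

(-1, 6, 3)

λ = (n·A − d)/|n|² = (60 − 25)/35 = 1.
Reflection = A − 2λn = (-11, 4, -3) − 2·(-5, -1, -3) = (-1, 6, 3).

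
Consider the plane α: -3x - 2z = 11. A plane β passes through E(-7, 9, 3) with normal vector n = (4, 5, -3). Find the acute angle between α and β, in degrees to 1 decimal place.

76.4

β: n·r = n·E gives 4x + 5y - 3z = 8.
cos θ = |n₁·n₂| / (|n₁||n₂|) = |-6| / (√13 · √50).
θ = arccos(0.23534) ≈ 76.4°.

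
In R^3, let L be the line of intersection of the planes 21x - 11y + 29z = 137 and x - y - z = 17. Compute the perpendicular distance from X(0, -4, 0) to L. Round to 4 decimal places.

Direction of L: (21, -11, 29) × (1, -1, -1) = (40, 50, -10).
A point on L: solving the two plane equations with x = 7 gives (7, -7, -3).
Taking (7, -7, -3) on L with direction v = (40, 50, -10): w = X − (7, -7, -3) = (-7, 3, 3), and w × v = (-180, 50, -470).
Distance = |w × v| / |v| = √255800 / √4200 ≈ 7.8042.

7.8042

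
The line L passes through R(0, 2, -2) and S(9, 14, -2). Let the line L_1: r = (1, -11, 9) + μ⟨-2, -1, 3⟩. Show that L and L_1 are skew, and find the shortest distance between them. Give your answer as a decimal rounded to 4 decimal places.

A direction vector for L is S − R = (9, 12, 0).
Common perpendicular direction n = (9, 12, 0) × (-2, -1, 3) = (36, -27, 15).
With w = (1, -11, 9) − (0, 2, -2) = (1, -13, 11), w · n = 552.
Since n ≠ 0 the lines are not parallel, and w · n = 552 ≠ 0 so they do not intersect; hence they are skew.
Distance = |w · n| / |n| = |552| / √2250 ≈ 11.6372.

11.6372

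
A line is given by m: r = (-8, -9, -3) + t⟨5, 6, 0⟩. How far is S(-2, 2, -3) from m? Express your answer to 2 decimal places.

Taking (-8, -9, -3) on m with direction v = (5, 6, 0): w = S − (-8, -9, -3) = (6, 11, 0), and w × v = (0, 0, -19).
Distance = |w × v| / |v| = √361 / √61 ≈ 2.43.

2.43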